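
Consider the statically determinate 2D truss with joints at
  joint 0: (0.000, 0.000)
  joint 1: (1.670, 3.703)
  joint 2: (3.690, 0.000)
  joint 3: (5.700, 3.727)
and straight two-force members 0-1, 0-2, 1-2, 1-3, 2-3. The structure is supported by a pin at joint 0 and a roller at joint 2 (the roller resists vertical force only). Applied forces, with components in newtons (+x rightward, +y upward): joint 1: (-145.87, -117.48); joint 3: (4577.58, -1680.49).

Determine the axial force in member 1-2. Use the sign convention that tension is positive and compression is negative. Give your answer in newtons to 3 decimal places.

N=4 nodes, M=5 members, R=3 reactions → 2N=8, M+R=8
member 0 (0-1): L=4.0622, (cx,cy)=(0.4111,0.9116)
member 1 (0-2): L=3.6900, (cx,cy)=(1.0000,0.0000)
member 2 (1-2): L=4.2181, (cx,cy)=(0.4789,-0.8779)
member 3 (1-3): L=4.0301, (cx,cy)=(1.0000,0.0060)
member 4 (2-3): L=4.2345, (cx,cy)=(0.4747,0.8802)
solve A·x = −loads:
  F[0-1] = +5844.9553 N (tension)
  F[0-2] = +2028.7801 N (tension)
  F[1-2] = -6165.8830 N (compression)
  F[1-3] = +5501.6485 N (tension)
  F[2-3] = -1946.5251 N (compression)
  Rx@0 = -4431.7100 N
  Ry@0 = -5328.1733 N
  Ry@2 = +7126.1433 N

-6165.883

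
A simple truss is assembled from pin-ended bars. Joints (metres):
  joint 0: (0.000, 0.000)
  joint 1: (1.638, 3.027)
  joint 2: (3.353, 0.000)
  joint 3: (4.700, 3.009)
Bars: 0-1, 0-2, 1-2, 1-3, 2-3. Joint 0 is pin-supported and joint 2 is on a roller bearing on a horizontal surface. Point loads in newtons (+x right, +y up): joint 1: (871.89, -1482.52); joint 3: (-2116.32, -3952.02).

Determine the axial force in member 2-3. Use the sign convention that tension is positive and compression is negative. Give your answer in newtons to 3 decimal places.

-4332.167

N=4 nodes, M=5 members, R=3 reactions → 2N=8, M+R=8
member 0 (0-1): L=3.4418, (cx,cy)=(0.4759,0.8795)
member 1 (0-2): L=3.3530, (cx,cy)=(1.0000,0.0000)
member 2 (1-2): L=3.4791, (cx,cy)=(0.4929,-0.8701)
member 3 (1-3): L=3.0621, (cx,cy)=(1.0000,-0.0059)
member 4 (2-3): L=3.2967, (cx,cy)=(0.4086,0.9127)
solve A·x = −loads:
  F[0-1] = -321.4546 N (compression)
  F[0-2] = -1091.4439 N (compression)
  F[1-2] = -1376.6518 N (compression)
  F[1-3] = -346.2653 N (compression)
  F[2-3] = -4332.1669 N (compression)
  Rx@0 = +1244.4300 N
  Ry@0 = +282.7160 N
  Ry@2 = +5151.8240 N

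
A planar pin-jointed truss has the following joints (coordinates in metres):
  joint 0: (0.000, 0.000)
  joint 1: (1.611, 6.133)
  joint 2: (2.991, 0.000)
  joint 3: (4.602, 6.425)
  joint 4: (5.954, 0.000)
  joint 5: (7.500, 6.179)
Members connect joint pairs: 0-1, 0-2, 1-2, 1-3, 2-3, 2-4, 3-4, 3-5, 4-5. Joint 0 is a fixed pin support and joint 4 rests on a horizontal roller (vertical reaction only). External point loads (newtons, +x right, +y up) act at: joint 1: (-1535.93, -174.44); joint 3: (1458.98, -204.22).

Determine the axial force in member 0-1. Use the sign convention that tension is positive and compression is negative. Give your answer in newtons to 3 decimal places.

N=6 nodes, M=9 members, R=3 reactions → 2N=12, M+R=12
member 0 (0-1): L=6.3411, (cx,cy)=(0.2541,0.9672)
member 1 (0-2): L=2.9910, (cx,cy)=(1.0000,0.0000)
member 2 (1-2): L=6.2863, (cx,cy)=(0.2195,-0.9756)
member 3 (1-3): L=3.0052, (cx,cy)=(0.9953,0.0972)
member 4 (2-3): L=6.6239, (cx,cy)=(0.2432,0.9700)
member 5 (2-4): L=2.9630, (cx,cy)=(1.0000,0.0000)
member 6 (3-4): L=6.5657, (cx,cy)=(0.2059,-0.9786)
member 7 (3-5): L=2.9084, (cx,cy)=(0.9964,-0.0846)
member 8 (4-5): L=6.3695, (cx,cy)=(0.2427,0.9701)
solve A·x = −loads:
  F[0-1] = -187.4766 N (compression)
  F[0-2] = -29.3200 N (compression)
  F[1-2] = +152.6344 N (tension)
  F[1-3] = +1461.7094 N (tension)
  F[2-3] = -153.5209 N (compression)
  F[2-4] = +41.5248 N (tension)
  F[3-4] = -201.6564 N (compression)
  F[3-5] = -0.0000 N (compression)
  F[4-5] = +0.0000 N (tension)
  Rx@0 = +76.9500 N
  Ry@0 = +181.3253 N
  Ry@4 = +197.3347 N

-187.477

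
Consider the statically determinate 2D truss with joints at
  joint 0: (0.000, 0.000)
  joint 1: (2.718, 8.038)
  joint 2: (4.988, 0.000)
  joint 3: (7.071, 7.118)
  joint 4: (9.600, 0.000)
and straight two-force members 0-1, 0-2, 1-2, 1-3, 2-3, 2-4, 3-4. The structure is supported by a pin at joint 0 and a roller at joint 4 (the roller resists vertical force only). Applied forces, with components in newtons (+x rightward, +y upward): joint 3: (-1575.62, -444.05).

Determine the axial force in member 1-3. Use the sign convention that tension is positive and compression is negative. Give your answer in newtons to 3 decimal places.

N=5 nodes, M=7 members, R=3 reactions → 2N=10, M+R=10
member 0 (0-1): L=8.4851, (cx,cy)=(0.3203,0.9473)
member 1 (0-2): L=4.9880, (cx,cy)=(1.0000,0.0000)
member 2 (1-2): L=8.3524, (cx,cy)=(0.2718,-0.9624)
member 3 (1-3): L=4.4492, (cx,cy)=(0.9784,-0.2068)
member 4 (2-3): L=7.4165, (cx,cy)=(0.2809,0.9597)
member 5 (2-4): L=4.6120, (cx,cy)=(1.0000,0.0000)
member 6 (3-4): L=7.5539, (cx,cy)=(0.3348,-0.9423)
solve A·x = −loads:
  F[0-1] = -1356.7255 N (compression)
  F[0-2] = -1141.0254 N (compression)
  F[1-2] = +1521.7779 N (tension)
  F[1-3] = -866.9178 N (compression)
  F[2-3] = -1525.9177 N (compression)
  F[2-4] = -298.8704 N (compression)
  F[3-4] = +892.7023 N (tension)
  Rx@0 = +1575.6200 N
  Ry@0 = +1285.2360 N
  Ry@4 = -841.1860 N

-866.918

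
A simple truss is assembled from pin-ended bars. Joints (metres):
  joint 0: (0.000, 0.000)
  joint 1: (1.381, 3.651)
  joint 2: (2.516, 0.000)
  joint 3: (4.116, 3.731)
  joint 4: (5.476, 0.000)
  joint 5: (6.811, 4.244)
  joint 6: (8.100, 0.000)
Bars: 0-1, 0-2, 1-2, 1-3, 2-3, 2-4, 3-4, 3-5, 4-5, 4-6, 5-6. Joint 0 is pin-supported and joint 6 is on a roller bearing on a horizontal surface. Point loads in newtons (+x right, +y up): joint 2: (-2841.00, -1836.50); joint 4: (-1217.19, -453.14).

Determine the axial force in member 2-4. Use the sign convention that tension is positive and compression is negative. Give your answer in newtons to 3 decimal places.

-446.116

N=7 nodes, M=11 members, R=3 reactions → 2N=14, M+R=14
member 0 (0-1): L=3.9035, (cx,cy)=(0.3538,0.9353)
member 1 (0-2): L=2.5160, (cx,cy)=(1.0000,0.0000)
member 2 (1-2): L=3.8234, (cx,cy)=(0.2969,-0.9549)
member 3 (1-3): L=2.7362, (cx,cy)=(0.9996,0.0292)
member 4 (2-3): L=4.0596, (cx,cy)=(0.3941,0.9191)
member 5 (2-4): L=2.9600, (cx,cy)=(1.0000,0.0000)
member 6 (3-4): L=3.9711, (cx,cy)=(0.3425,-0.9395)
member 7 (3-5): L=2.7434, (cx,cy)=(0.9824,0.1870)
member 8 (4-5): L=4.4490, (cx,cy)=(0.3001,0.9539)
member 9 (4-6): L=2.6240, (cx,cy)=(1.0000,0.0000)
member 10 (5-6): L=4.4354, (cx,cy)=(0.2906,-0.9568)
solve A·x = −loads:
  F[0-1] = -1510.5402 N (compression)
  F[0-2] = -3523.7773 N (compression)
  F[1-2] = +1449.9878 N (tension)
  F[1-3] = -965.2686 N (compression)
  F[2-3] = +491.6743 N (tension)
  F[2-4] = -446.1164 N (compression)
  F[3-4] = -567.7504 N (compression)
  F[3-5] = -586.9896 N (compression)
  F[4-5] = +1034.2160 N (tension)
  F[4-6] = +266.3023 N (tension)
  F[5-6] = -916.3428 N (compression)
  Rx@0 = +4058.1900 N
  Ry@0 = +1412.8463 N
  Ry@6 = +876.7937 N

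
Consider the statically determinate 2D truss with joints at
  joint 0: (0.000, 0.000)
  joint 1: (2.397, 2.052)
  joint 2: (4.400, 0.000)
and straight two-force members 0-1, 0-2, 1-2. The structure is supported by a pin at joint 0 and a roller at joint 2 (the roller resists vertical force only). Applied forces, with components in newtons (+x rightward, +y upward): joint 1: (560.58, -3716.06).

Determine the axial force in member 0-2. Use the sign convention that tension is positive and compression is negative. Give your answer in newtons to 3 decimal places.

2231.258

N=3 nodes, M=3 members, R=3 reactions → 2N=6, M+R=6
member 0 (0-1): L=3.1554, (cx,cy)=(0.7597,0.6503)
member 1 (0-2): L=4.4000, (cx,cy)=(1.0000,0.0000)
member 2 (1-2): L=2.8675, (cx,cy)=(0.6985,-0.7156)
solve A·x = −loads:
  F[0-1] = -2199.2473 N (compression)
  F[0-2] = +2231.2583 N (tension)
  F[1-2] = -3194.3056 N (compression)
  Rx@0 = -560.5800 N
  Ry@0 = +1430.2177 N
  Ry@2 = +2285.8423 N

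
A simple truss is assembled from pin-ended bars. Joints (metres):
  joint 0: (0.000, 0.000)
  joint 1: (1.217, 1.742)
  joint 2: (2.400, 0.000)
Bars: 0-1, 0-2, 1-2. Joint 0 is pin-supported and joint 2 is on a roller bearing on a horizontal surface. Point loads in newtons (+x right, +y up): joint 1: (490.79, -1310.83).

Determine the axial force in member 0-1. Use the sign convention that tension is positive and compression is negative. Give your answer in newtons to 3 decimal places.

N=3 nodes, M=3 members, R=3 reactions → 2N=6, M+R=6
member 0 (0-1): L=2.1250, (cx,cy)=(0.5727,0.8198)
member 1 (0-2): L=2.4000, (cx,cy)=(1.0000,0.0000)
member 2 (1-2): L=2.1057, (cx,cy)=(0.5618,-0.8273)
solve A·x = −loads:
  F[0-1] = -353.6370 N (compression)
  F[0-2] = +693.3193 N (tension)
  F[1-2] = -1234.0962 N (compression)
  Rx@0 = -490.7900 N
  Ry@0 = +289.8982 N
  Ry@2 = +1020.9318 N

-353.637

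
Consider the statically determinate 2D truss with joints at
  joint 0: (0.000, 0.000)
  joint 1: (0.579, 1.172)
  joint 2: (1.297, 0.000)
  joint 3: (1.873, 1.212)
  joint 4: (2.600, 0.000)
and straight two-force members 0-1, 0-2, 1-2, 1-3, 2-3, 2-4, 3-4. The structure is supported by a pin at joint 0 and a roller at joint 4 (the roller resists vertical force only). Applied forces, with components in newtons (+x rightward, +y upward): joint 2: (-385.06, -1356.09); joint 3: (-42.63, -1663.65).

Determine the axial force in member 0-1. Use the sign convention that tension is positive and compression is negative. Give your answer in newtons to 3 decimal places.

-1299.038

N=5 nodes, M=7 members, R=3 reactions → 2N=10, M+R=10
member 0 (0-1): L=1.3072, (cx,cy)=(0.4429,0.8966)
member 1 (0-2): L=1.2970, (cx,cy)=(1.0000,0.0000)
member 2 (1-2): L=1.3744, (cx,cy)=(0.5224,-0.8527)
member 3 (1-3): L=1.2946, (cx,cy)=(0.9995,0.0309)
member 4 (2-3): L=1.3419, (cx,cy)=(0.4292,0.9032)
member 5 (2-4): L=1.3030, (cx,cy)=(1.0000,0.0000)
member 6 (3-4): L=1.4133, (cx,cy)=(0.5144,-0.8576)
solve A·x = −loads:
  F[0-1] = -1299.0379 N (compression)
  F[0-2] = +147.6858 N (tension)
  F[1-2] = +1319.9895 N (tension)
  F[1-3] = -1265.5312 N (compression)
  F[2-3] = +255.2365 N (tension)
  F[2-4] = +1112.7395 N (tension)
  F[3-4] = -2163.2143 N (compression)
  Rx@0 = +427.6900 N
  Ry@0 = +1164.6640 N
  Ry@4 = +1855.0760 N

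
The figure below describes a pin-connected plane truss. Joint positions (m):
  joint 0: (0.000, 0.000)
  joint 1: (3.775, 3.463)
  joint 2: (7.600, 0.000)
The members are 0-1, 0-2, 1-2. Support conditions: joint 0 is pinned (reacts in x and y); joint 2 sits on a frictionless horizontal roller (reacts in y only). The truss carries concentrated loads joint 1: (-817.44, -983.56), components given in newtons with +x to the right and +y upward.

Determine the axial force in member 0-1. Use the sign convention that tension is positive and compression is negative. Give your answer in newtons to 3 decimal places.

-1283.269

N=3 nodes, M=3 members, R=3 reactions → 2N=6, M+R=6
member 0 (0-1): L=5.1228, (cx,cy)=(0.7369,0.6760)
member 1 (0-2): L=7.6000, (cx,cy)=(1.0000,0.0000)
member 2 (1-2): L=5.1597, (cx,cy)=(0.7413,-0.6712)
solve A·x = −loads:
  F[0-1] = -1283.2695 N (compression)
  F[0-2] = +128.2050 N (tension)
  F[1-2] = -172.9426 N (compression)
  Rx@0 = +817.4400 N
  Ry@0 = +867.4884 N
  Ry@2 = +116.0716 N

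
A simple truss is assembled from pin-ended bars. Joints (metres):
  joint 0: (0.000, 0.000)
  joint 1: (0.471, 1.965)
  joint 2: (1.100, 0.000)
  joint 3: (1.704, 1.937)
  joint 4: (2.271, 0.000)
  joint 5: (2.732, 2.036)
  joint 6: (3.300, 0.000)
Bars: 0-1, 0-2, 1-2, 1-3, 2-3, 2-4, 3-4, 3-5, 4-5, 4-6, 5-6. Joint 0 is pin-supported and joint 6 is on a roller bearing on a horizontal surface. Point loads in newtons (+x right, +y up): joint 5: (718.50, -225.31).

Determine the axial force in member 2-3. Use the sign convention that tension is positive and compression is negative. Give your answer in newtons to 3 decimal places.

429.148

N=7 nodes, M=11 members, R=3 reactions → 2N=14, M+R=14
member 0 (0-1): L=2.0207, (cx,cy)=(0.2331,0.9725)
member 1 (0-2): L=1.1000, (cx,cy)=(1.0000,0.0000)
member 2 (1-2): L=2.0632, (cx,cy)=(0.3049,-0.9524)
member 3 (1-3): L=1.2333, (cx,cy)=(0.9997,-0.0227)
member 4 (2-3): L=2.0290, (cx,cy)=(0.2977,0.9547)
member 5 (2-4): L=1.1710, (cx,cy)=(1.0000,0.0000)
member 6 (3-4): L=2.0183, (cx,cy)=(0.2809,-0.9597)
member 7 (3-5): L=1.0328, (cx,cy)=(0.9954,0.0959)
member 8 (4-5): L=2.0875, (cx,cy)=(0.2208,0.9753)
member 9 (4-6): L=1.0290, (cx,cy)=(1.0000,0.0000)
member 10 (5-6): L=2.1137, (cx,cy)=(0.2687,-0.9632)
solve A·x = −loads:
  F[0-1] = +415.9701 N (tension)
  F[0-2] = +621.5406 N (tension)
  F[1-2] = -430.1698 N (compression)
  F[1-3] = +228.1613 N (tension)
  F[2-3] = +429.1479 N (tension)
  F[2-4] = +362.6463 N (tension)
  F[3-4] = -375.2014 N (compression)
  F[3-5] = +463.3938 N (tension)
  F[4-5] = +369.2064 N (tension)
  F[4-6] = +175.7068 N (tension)
  F[5-6] = -653.8721 N (compression)
  Rx@0 = -718.5000 N
  Ry@0 = -404.5121 N
  Ry@6 = +629.8221 N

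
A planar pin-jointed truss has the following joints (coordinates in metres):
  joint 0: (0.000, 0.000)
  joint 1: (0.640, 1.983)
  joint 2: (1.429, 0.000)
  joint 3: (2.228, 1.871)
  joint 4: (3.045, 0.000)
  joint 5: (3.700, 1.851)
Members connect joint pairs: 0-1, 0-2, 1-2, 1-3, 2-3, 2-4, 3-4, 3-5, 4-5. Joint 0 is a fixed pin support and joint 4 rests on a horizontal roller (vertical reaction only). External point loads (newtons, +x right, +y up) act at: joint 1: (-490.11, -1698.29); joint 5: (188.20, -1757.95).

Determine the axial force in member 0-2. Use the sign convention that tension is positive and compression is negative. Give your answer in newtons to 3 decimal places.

75.044

N=6 nodes, M=9 members, R=3 reactions → 2N=12, M+R=12
member 0 (0-1): L=2.0837, (cx,cy)=(0.3071,0.9517)
member 1 (0-2): L=1.4290, (cx,cy)=(1.0000,0.0000)
member 2 (1-2): L=2.1342, (cx,cy)=(0.3697,-0.9292)
member 3 (1-3): L=1.5919, (cx,cy)=(0.9975,-0.0704)
member 4 (2-3): L=2.0345, (cx,cy)=(0.3927,0.9197)
member 5 (2-4): L=1.6160, (cx,cy)=(1.0000,0.0000)
member 6 (3-4): L=2.0416, (cx,cy)=(0.4002,-0.9164)
member 7 (3-5): L=1.4721, (cx,cy)=(0.9999,-0.0136)
member 8 (4-5): L=1.9635, (cx,cy)=(0.3336,0.9427)
solve A·x = −loads:
  F[0-1] = -1227.2903 N (compression)
  F[0-2] = +75.0436 N (tension)
  F[1-2] = -596.0754 N (compression)
  F[1-3] = +334.3501 N (tension)
  F[2-3] = +602.2335 N (tension)
  F[2-4] = -381.8383 N (compression)
  F[3-4] = -590.6337 N (compression)
  F[3-5] = +806.4704 N (tension)
  F[4-5] = -1853.1467 N (compression)
  Rx@0 = +301.9100 N
  Ry@0 = +1167.9672 N
  Ry@4 = +2288.2728 N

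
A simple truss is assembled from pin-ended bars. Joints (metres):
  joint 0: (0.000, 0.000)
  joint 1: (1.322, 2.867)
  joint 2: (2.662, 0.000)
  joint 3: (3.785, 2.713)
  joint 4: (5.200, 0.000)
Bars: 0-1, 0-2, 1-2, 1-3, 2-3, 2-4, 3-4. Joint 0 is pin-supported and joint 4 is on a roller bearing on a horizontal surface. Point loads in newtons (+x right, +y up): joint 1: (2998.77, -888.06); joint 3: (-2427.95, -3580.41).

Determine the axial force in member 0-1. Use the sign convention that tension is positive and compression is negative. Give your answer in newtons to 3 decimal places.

-1376.432

N=5 nodes, M=7 members, R=3 reactions → 2N=10, M+R=10
member 0 (0-1): L=3.1571, (cx,cy)=(0.4187,0.9081)
member 1 (0-2): L=2.6620, (cx,cy)=(1.0000,0.0000)
member 2 (1-2): L=3.1647, (cx,cy)=(0.4234,-0.9059)
member 3 (1-3): L=2.4678, (cx,cy)=(0.9981,-0.0624)
member 4 (2-3): L=2.9362, (cx,cy)=(0.3825,0.9240)
member 5 (2-4): L=2.5380, (cx,cy)=(1.0000,0.0000)
member 6 (3-4): L=3.0598, (cx,cy)=(0.4624,-0.8866)
solve A·x = −loads:
  F[0-1] = -1376.4319 N (compression)
  F[0-2] = +1147.1827 N (tension)
  F[1-2] = +665.6655 N (tension)
  F[1-3] = -3864.5218 N (compression)
  F[2-3] = -652.6698 N (compression)
  F[2-4] = +1678.6613 N (tension)
  F[3-4] = -3629.9842 N (compression)
  Rx@0 = -570.8200 N
  Ry@0 = +1249.9484 N
  Ry@4 = +3218.5216 N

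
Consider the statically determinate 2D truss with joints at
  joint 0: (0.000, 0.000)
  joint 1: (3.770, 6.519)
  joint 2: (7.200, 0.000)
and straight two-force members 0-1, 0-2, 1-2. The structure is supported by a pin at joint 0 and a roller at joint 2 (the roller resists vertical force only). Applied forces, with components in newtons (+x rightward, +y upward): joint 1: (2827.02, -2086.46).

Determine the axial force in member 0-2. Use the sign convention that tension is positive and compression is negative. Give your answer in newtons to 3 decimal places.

N=3 nodes, M=3 members, R=3 reactions → 2N=6, M+R=6
member 0 (0-1): L=7.5306, (cx,cy)=(0.5006,0.8657)
member 1 (0-2): L=7.2000, (cx,cy)=(1.0000,0.0000)
member 2 (1-2): L=7.3663, (cx,cy)=(0.4656,-0.8850)
solve A·x = −loads:
  F[0-1] = +1808.6253 N (tension)
  F[0-2] = +1921.5812 N (tension)
  F[1-2] = -4126.8013 N (compression)
  Rx@0 = -2827.0200 N
  Ry@0 = -1565.6647 N
  Ry@2 = +3652.1247 N

1921.581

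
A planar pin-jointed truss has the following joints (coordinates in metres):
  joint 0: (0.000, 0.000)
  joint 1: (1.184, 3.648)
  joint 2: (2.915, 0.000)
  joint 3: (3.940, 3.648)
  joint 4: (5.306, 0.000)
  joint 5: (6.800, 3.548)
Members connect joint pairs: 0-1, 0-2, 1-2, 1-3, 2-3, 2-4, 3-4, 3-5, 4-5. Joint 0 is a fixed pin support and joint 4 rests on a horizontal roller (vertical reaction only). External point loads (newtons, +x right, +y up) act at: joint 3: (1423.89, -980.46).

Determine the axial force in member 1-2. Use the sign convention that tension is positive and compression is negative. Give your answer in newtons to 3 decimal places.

-804.188

N=6 nodes, M=9 members, R=3 reactions → 2N=12, M+R=12
member 0 (0-1): L=3.8353, (cx,cy)=(0.3087,0.9512)
member 1 (0-2): L=2.9150, (cx,cy)=(1.0000,0.0000)
member 2 (1-2): L=4.0379, (cx,cy)=(0.4287,-0.9035)
member 3 (1-3): L=2.7560, (cx,cy)=(1.0000,0.0000)
member 4 (2-3): L=3.7893, (cx,cy)=(0.2705,0.9627)
member 5 (2-4): L=2.3910, (cx,cy)=(1.0000,0.0000)
member 6 (3-4): L=3.8954, (cx,cy)=(0.3507,-0.9365)
member 7 (3-5): L=2.8617, (cx,cy)=(0.9994,-0.0349)
member 8 (4-5): L=3.8497, (cx,cy)=(0.3881,0.9216)
solve A·x = −loads:
  F[0-1] = +763.8531 N (tension)
  F[0-2] = +1188.0819 N (tension)
  F[1-2] = -804.1882 N (compression)
  F[1-3] = +580.5580 N (tension)
  F[2-3] = +754.6786 N (tension)
  F[2-4] = +639.1906 N (tension)
  F[3-4] = -1822.7527 N (compression)
  F[3-5] = +0.0000 N (tension)
  F[4-5] = -0.0000 N (compression)
  Rx@0 = -1423.8900 N
  Ry@0 = -726.5440 N
  Ry@4 = +1707.0040 N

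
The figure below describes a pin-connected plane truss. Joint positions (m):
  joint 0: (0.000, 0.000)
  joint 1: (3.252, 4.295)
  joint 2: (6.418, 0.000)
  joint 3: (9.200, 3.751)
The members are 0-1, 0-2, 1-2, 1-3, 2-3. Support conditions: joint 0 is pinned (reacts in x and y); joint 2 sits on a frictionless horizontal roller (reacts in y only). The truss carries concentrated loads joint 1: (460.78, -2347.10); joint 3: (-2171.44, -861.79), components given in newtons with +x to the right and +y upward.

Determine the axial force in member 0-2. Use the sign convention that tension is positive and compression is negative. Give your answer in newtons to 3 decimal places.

N=4 nodes, M=5 members, R=3 reactions → 2N=8, M+R=8
member 0 (0-1): L=5.3873, (cx,cy)=(0.6036,0.7973)
member 1 (0-2): L=6.4180, (cx,cy)=(1.0000,0.0000)
member 2 (1-2): L=5.3358, (cx,cy)=(0.5934,-0.8049)
member 3 (1-3): L=5.9728, (cx,cy)=(0.9958,-0.0911)
member 4 (2-3): L=4.6701, (cx,cy)=(0.5957,0.8032)
solve A·x = −loads:
  F[0-1] = -2188.7747 N (compression)
  F[0-2] = -389.4131 N (compression)
  F[1-2] = -584.9565 N (compression)
  F[1-3] = -1440.9305 N (compression)
  F[2-3] = -1236.3398 N (compression)
  Rx@0 = +1710.6600 N
  Ry@0 = +1745.0047 N
  Ry@2 = +1463.8853 N

-389.413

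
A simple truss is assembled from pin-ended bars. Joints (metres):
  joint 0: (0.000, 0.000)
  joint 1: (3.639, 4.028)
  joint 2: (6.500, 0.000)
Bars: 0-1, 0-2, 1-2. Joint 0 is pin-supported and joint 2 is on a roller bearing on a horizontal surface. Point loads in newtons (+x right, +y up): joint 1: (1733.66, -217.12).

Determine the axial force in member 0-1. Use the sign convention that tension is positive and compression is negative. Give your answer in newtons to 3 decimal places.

1319.045

N=3 nodes, M=3 members, R=3 reactions → 2N=6, M+R=6
member 0 (0-1): L=5.4284, (cx,cy)=(0.6704,0.7420)
member 1 (0-2): L=6.5000, (cx,cy)=(1.0000,0.0000)
member 2 (1-2): L=4.9407, (cx,cy)=(0.5791,-0.8153)
solve A·x = −loads:
  F[0-1] = +1319.0454 N (tension)
  F[0-2] = +849.4141 N (tension)
  F[1-2] = -1466.8525 N (compression)
  Rx@0 = -1733.6600 N
  Ry@0 = -978.7696 N
  Ry@2 = +1195.8896 N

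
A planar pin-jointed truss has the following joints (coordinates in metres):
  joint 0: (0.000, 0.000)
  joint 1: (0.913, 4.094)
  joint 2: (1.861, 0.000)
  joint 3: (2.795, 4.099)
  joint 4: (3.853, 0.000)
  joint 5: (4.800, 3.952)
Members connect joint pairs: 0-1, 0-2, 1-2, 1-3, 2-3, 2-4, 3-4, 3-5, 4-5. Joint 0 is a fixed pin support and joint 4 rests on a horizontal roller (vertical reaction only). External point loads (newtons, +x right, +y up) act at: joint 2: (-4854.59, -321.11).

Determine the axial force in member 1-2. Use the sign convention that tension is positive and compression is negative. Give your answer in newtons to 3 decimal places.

N=6 nodes, M=9 members, R=3 reactions → 2N=12, M+R=12
member 0 (0-1): L=4.1946, (cx,cy)=(0.2177,0.9760)
member 1 (0-2): L=1.8610, (cx,cy)=(1.0000,0.0000)
member 2 (1-2): L=4.2023, (cx,cy)=(0.2256,-0.9742)
member 3 (1-3): L=1.8820, (cx,cy)=(1.0000,0.0027)
member 4 (2-3): L=4.2041, (cx,cy)=(0.2222,0.9750)
member 5 (2-4): L=1.9920, (cx,cy)=(1.0000,0.0000)
member 6 (3-4): L=4.2333, (cx,cy)=(0.2499,-0.9683)
member 7 (3-5): L=2.0104, (cx,cy)=(0.9973,-0.0731)
member 8 (4-5): L=4.0639, (cx,cy)=(0.2330,0.9725)
solve A·x = −loads:
  F[0-1] = -170.0919 N (compression)
  F[0-2] = -4817.5674 N (compression)
  F[1-2] = +170.2008 N (tension)
  F[1-3] = -75.4184 N (compression)
  F[2-3] = +159.2771 N (tension)
  F[2-4] = +40.0322 N (tension)
  F[3-4] = -160.1793 N (compression)
  F[3-5] = -0.0000 N (compression)
  F[4-5] = +0.0000 N (tension)
  Rx@0 = +4854.5900 N
  Ry@0 = +166.0138 N
  Ry@4 = +155.0962 N

170.201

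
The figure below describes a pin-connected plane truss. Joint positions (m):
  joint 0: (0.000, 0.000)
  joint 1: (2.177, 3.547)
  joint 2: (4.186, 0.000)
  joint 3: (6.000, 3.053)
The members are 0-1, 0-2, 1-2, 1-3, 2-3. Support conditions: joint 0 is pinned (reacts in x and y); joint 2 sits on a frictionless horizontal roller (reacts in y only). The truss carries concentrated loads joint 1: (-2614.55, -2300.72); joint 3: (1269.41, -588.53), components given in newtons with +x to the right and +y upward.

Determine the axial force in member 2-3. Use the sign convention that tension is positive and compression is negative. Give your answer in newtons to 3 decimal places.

-458.571

N=4 nodes, M=5 members, R=3 reactions → 2N=8, M+R=8
member 0 (0-1): L=4.1618, (cx,cy)=(0.5231,0.8523)
member 1 (0-2): L=4.1860, (cx,cy)=(1.0000,0.0000)
member 2 (1-2): L=4.0764, (cx,cy)=(0.4928,-0.8701)
member 3 (1-3): L=3.8548, (cx,cy)=(0.9918,-0.1282)
member 4 (2-3): L=3.5513, (cx,cy)=(0.5108,0.8597)
solve A·x = −loads:
  F[0-1] = -2509.4684 N (compression)
  F[0-2] = -32.4582 N (compression)
  F[1-2] = -409.4332 N (compression)
  F[1-3] = +1516.1518 N (tension)
  F[2-3] = -458.5706 N (compression)
  Rx@0 = +1345.1400 N
  Ry@0 = +2138.7609 N
  Ry@2 = +750.4891 N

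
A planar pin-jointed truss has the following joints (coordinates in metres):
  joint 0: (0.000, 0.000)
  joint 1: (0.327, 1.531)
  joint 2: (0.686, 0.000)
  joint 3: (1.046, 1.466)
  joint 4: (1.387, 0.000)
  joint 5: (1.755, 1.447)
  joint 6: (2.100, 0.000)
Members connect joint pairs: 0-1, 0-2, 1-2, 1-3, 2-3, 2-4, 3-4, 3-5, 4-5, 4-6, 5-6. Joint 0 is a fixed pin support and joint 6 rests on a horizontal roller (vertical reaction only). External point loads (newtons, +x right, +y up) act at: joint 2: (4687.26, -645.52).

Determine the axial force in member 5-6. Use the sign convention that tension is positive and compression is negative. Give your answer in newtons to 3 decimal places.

N=7 nodes, M=11 members, R=3 reactions → 2N=14, M+R=14
member 0 (0-1): L=1.5655, (cx,cy)=(0.2089,0.9779)
member 1 (0-2): L=0.6860, (cx,cy)=(1.0000,0.0000)
member 2 (1-2): L=1.5725, (cx,cy)=(0.2283,-0.9736)
member 3 (1-3): L=0.7219, (cx,cy)=(0.9959,-0.0900)
member 4 (2-3): L=1.5096, (cx,cy)=(0.2385,0.9711)
member 5 (2-4): L=0.7010, (cx,cy)=(1.0000,0.0000)
member 6 (3-4): L=1.5051, (cx,cy)=(0.2266,-0.9740)
member 7 (3-5): L=0.7093, (cx,cy)=(0.9996,-0.0268)
member 8 (4-5): L=1.4931, (cx,cy)=(0.2465,0.9691)
member 9 (4-6): L=0.7130, (cx,cy)=(1.0000,0.0000)
member 10 (5-6): L=1.4876, (cx,cy)=(0.2319,-0.9727)
solve A·x = −loads:
  F[0-1] = -444.4537 N (compression)
  F[0-2] = +4780.0951 N (tension)
  F[1-2] = +464.9154 N (tension)
  F[1-3] = -199.7844 N (compression)
  F[2-3] = +198.6126 N (tension)
  F[2-4] = +151.6077 N (tension)
  F[3-4] = -213.6599 N (compression)
  F[3-5] = -103.2385 N (compression)
  F[4-5] = +214.7287 N (tension)
  F[4-6] = +50.2765 N (tension)
  F[5-6] = -216.7806 N (compression)
  Rx@0 = -4687.2600 N
  Ry@0 = +434.6501 N
  Ry@6 = +210.8699 N

-216.781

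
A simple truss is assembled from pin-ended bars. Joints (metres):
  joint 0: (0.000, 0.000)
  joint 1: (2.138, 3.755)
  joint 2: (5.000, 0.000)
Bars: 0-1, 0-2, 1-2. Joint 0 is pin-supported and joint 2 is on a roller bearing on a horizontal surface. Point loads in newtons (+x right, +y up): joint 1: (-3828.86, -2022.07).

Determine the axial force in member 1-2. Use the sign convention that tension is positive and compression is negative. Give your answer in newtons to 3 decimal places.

2528.322

N=3 nodes, M=3 members, R=3 reactions → 2N=6, M+R=6
member 0 (0-1): L=4.3210, (cx,cy)=(0.4948,0.8690)
member 1 (0-2): L=5.0000, (cx,cy)=(1.0000,0.0000)
member 2 (1-2): L=4.7213, (cx,cy)=(0.6062,-0.7953)
solve A·x = −loads:
  F[0-1] = -4640.7997 N (compression)
  F[0-2] = -1532.6271 N (compression)
  F[1-2] = +2528.3216 N (tension)
  Rx@0 = +3828.8600 N
  Ry@0 = +4032.9067 N
  Ry@2 = -2010.8367 N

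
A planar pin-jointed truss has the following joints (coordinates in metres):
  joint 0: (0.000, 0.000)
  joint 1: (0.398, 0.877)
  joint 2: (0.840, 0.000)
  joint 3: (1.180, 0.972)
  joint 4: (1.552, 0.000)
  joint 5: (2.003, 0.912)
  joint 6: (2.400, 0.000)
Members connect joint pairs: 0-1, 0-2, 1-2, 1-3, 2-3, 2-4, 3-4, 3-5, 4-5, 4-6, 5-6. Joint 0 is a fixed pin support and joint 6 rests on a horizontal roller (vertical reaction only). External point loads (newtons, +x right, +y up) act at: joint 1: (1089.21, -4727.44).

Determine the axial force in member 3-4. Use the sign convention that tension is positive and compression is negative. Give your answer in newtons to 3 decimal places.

-1182.783

N=7 nodes, M=11 members, R=3 reactions → 2N=14, M+R=14
member 0 (0-1): L=0.9631, (cx,cy)=(0.4133,0.9106)
member 1 (0-2): L=0.8400, (cx,cy)=(1.0000,0.0000)
member 2 (1-2): L=0.9821, (cx,cy)=(0.4501,-0.8930)
member 3 (1-3): L=0.7877, (cx,cy)=(0.9927,0.1206)
member 4 (2-3): L=1.0297, (cx,cy)=(0.3302,0.9439)
member 5 (2-4): L=0.7120, (cx,cy)=(1.0000,0.0000)
member 6 (3-4): L=1.0408, (cx,cy)=(0.3574,-0.9339)
member 7 (3-5): L=0.8252, (cx,cy)=(0.9974,-0.0727)
member 8 (4-5): L=1.0174, (cx,cy)=(0.4433,0.8964)
member 9 (4-6): L=0.8480, (cx,cy)=(1.0000,0.0000)
member 10 (5-6): L=0.9947, (cx,cy)=(0.3991,-0.9169)
solve A·x = −loads:
  F[0-1] = -3893.4747 N (compression)
  F[0-2] = +2698.2089 N (tension)
  F[1-2] = -1593.1354 N (compression)
  F[1-3] = -1995.7645 N (compression)
  F[2-3] = +1507.1902 N (tension)
  F[2-4] = +1483.5584 N (tension)
  F[3-4] = -1182.7828 N (compression)
  F[3-5] = -1063.6078 N (compression)
  F[4-5] = +1232.3359 N (tension)
  F[4-6] = +514.5253 N (tension)
  F[5-6] = -1289.1157 N (compression)
  Rx@0 = -1089.2100 N
  Ry@0 = +3545.4574 N
  Ry@6 = +1181.9826 N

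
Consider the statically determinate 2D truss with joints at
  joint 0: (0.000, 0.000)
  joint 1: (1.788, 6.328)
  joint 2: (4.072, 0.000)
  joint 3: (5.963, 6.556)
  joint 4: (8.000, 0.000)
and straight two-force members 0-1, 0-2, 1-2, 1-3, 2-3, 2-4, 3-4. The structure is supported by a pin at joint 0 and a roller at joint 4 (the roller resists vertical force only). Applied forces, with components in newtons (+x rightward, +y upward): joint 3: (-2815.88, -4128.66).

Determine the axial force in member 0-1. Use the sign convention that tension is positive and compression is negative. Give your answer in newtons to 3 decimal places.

N=5 nodes, M=7 members, R=3 reactions → 2N=10, M+R=10
member 0 (0-1): L=6.5758, (cx,cy)=(0.2719,0.9623)
member 1 (0-2): L=4.0720, (cx,cy)=(1.0000,0.0000)
member 2 (1-2): L=6.7276, (cx,cy)=(0.3395,-0.9406)
member 3 (1-3): L=4.1812, (cx,cy)=(0.9985,0.0545)
member 4 (2-3): L=6.8233, (cx,cy)=(0.2771,0.9608)
member 5 (2-4): L=3.9280, (cx,cy)=(1.0000,0.0000)
member 6 (3-4): L=6.8652, (cx,cy)=(0.2967,-0.9550)
solve A·x = −loads:
  F[0-1] = -3490.3799 N (compression)
  F[0-2] = -1866.8177 N (compression)
  F[1-2] = +3447.9021 N (tension)
  F[1-3] = -2122.7777 N (compression)
  F[2-3] = -3375.3328 N (compression)
  F[2-4] = +239.1786 N (tension)
  F[3-4] = -806.0877 N (compression)
  Rx@0 = +2815.8800 N
  Ry@0 = +3358.8737 N
  Ry@4 = +769.7863 N

-3490.380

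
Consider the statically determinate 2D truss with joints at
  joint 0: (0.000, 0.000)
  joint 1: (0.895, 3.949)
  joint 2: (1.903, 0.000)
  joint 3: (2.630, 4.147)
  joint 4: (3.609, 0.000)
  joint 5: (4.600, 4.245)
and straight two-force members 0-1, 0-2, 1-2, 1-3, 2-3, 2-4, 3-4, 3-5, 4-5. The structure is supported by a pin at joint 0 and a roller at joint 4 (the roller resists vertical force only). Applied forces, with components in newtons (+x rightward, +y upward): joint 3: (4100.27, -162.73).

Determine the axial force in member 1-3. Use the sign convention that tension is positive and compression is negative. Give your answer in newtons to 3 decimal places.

2199.696

N=6 nodes, M=9 members, R=3 reactions → 2N=12, M+R=12
member 0 (0-1): L=4.0492, (cx,cy)=(0.2210,0.9753)
member 1 (0-2): L=1.9030, (cx,cy)=(1.0000,0.0000)
member 2 (1-2): L=4.0756, (cx,cy)=(0.2473,-0.9689)
member 3 (1-3): L=1.7463, (cx,cy)=(0.9936,0.1134)
member 4 (2-3): L=4.2102, (cx,cy)=(0.1727,0.9850)
member 5 (2-4): L=1.7060, (cx,cy)=(1.0000,0.0000)
member 6 (3-4): L=4.2610, (cx,cy)=(0.2298,-0.9732)
member 7 (3-5): L=1.9724, (cx,cy)=(0.9988,0.0497)
member 8 (4-5): L=4.3591, (cx,cy)=(0.2273,0.9738)
solve A·x = −loads:
  F[0-1] = +4785.7311 N (tension)
  F[0-2] = +3042.4608 N (tension)
  F[1-2] = -4559.6031 N (compression)
  F[1-3] = +2199.6960 N (tension)
  F[2-3] = +4485.3226 N (tension)
  F[2-4] = +1140.2603 N (tension)
  F[3-4] = -4962.8596 N (compression)
  F[3-5] = +0.0000 N (tension)
  F[4-5] = -0.0000 N (compression)
  Rx@0 = -4100.2700 N
  Ry@0 = -4667.3613 N
  Ry@4 = +4830.0913 N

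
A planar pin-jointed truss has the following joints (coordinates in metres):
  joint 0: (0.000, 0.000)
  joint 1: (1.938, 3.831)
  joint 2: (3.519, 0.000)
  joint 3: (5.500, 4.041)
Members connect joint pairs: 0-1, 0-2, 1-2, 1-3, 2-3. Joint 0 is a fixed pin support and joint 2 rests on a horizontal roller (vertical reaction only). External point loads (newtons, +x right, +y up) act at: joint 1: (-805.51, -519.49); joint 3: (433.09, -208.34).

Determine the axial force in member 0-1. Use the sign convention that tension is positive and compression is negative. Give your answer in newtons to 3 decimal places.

N=4 nodes, M=5 members, R=3 reactions → 2N=8, M+R=8
member 0 (0-1): L=4.2933, (cx,cy)=(0.4514,0.8923)
member 1 (0-2): L=3.5190, (cx,cy)=(1.0000,0.0000)
member 2 (1-2): L=4.1444, (cx,cy)=(0.3815,-0.9244)
member 3 (1-3): L=3.5682, (cx,cy)=(0.9983,0.0589)
member 4 (2-3): L=4.5004, (cx,cy)=(0.4402,0.8979)
solve A·x = −loads:
  F[0-1] = -555.5226 N (compression)
  F[0-2] = -121.6564 N (compression)
  F[1-2] = +9.4205 N (tension)
  F[1-3] = +552.1097 N (tension)
  F[2-3] = -268.2156 N (compression)
  Rx@0 = +372.4200 N
  Ry@0 = +495.7045 N
  Ry@2 = +232.1255 N

-555.523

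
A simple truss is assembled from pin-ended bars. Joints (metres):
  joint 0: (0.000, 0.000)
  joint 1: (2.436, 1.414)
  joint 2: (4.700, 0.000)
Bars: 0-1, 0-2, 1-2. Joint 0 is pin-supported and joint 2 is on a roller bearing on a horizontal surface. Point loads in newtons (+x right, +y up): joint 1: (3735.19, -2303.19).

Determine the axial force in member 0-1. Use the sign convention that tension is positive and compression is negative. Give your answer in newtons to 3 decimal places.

N=3 nodes, M=3 members, R=3 reactions → 2N=6, M+R=6
member 0 (0-1): L=2.8166, (cx,cy)=(0.8649,0.5020)
member 1 (0-2): L=4.7000, (cx,cy)=(1.0000,0.0000)
member 2 (1-2): L=2.6693, (cx,cy)=(0.8482,-0.5297)
solve A·x = −loads:
  F[0-1] = +28.4540 N (tension)
  F[0-2] = +3710.5813 N (tension)
  F[1-2] = -4374.8258 N (compression)
  Rx@0 = -3735.1900 N
  Ry@0 = -14.2844 N
  Ry@2 = +2317.4744 N

28.454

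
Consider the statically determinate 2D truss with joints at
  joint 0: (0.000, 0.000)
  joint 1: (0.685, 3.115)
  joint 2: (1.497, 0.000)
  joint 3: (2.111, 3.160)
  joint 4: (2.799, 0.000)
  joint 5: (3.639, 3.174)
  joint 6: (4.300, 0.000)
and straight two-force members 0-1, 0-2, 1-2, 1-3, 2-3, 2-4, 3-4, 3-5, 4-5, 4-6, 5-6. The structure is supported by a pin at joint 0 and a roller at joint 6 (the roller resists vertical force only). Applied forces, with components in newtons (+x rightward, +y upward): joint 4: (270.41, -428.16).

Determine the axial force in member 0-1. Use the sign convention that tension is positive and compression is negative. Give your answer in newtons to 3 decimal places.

-153.029

N=7 nodes, M=11 members, R=3 reactions → 2N=14, M+R=14
member 0 (0-1): L=3.1894, (cx,cy)=(0.2148,0.9767)
member 1 (0-2): L=1.4970, (cx,cy)=(1.0000,0.0000)
member 2 (1-2): L=3.2191, (cx,cy)=(0.2522,-0.9677)
member 3 (1-3): L=1.4267, (cx,cy)=(0.9995,0.0315)
member 4 (2-3): L=3.2191, (cx,cy)=(0.1907,0.9816)
member 5 (2-4): L=1.3020, (cx,cy)=(1.0000,0.0000)
member 6 (3-4): L=3.2340, (cx,cy)=(0.2127,-0.9771)
member 7 (3-5): L=1.5281, (cx,cy)=(1.0000,0.0092)
member 8 (4-5): L=3.2833, (cx,cy)=(0.2558,0.9667)
member 9 (4-6): L=1.5010, (cx,cy)=(1.0000,0.0000)
member 10 (5-6): L=3.2421, (cx,cy)=(0.2039,-0.9790)
solve A·x = −loads:
  F[0-1] = -153.0288 N (compression)
  F[0-2] = +303.2763 N (tension)
  F[1-2] = +152.1289 N (tension)
  F[1-3] = -71.2755 N (compression)
  F[2-3] = -149.9627 N (compression)
  F[2-4] = +370.2534 N (tension)
  F[3-4] = +151.7202 N (tension)
  F[3-5] = -132.1256 N (compression)
  F[4-5] = +289.5494 N (tension)
  F[4-6] = +58.0410 N (tension)
  F[5-6] = -284.6818 N (compression)
  Rx@0 = -270.4100 N
  Ry@0 = +149.4577 N
  Ry@6 = +278.7023 N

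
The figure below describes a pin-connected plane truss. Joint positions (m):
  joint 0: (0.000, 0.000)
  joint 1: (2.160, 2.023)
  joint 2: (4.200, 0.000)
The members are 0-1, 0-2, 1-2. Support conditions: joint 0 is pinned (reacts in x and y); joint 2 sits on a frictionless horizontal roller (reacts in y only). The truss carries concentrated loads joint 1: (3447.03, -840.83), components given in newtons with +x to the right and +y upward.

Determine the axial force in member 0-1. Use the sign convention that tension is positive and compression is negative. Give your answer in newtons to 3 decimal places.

1831.408

N=3 nodes, M=3 members, R=3 reactions → 2N=6, M+R=6
member 0 (0-1): L=2.9594, (cx,cy)=(0.7299,0.6836)
member 1 (0-2): L=4.2000, (cx,cy)=(1.0000,0.0000)
member 2 (1-2): L=2.8730, (cx,cy)=(0.7101,-0.7041)
solve A·x = −loads:
  F[0-1] = +1831.4079 N (tension)
  F[0-2] = +2110.3324 N (tension)
  F[1-2] = -2972.0515 N (compression)
  Rx@0 = -3447.0300 N
  Ry@0 = -1251.9163 N
  Ry@2 = +2092.7463 N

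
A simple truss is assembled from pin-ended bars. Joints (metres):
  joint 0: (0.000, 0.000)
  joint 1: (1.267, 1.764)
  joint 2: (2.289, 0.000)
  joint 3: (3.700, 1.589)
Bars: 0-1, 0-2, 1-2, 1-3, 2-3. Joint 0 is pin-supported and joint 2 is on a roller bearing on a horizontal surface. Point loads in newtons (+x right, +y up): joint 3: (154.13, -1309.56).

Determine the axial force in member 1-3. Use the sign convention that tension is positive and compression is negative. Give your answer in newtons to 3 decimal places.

N=4 nodes, M=5 members, R=3 reactions → 2N=8, M+R=8
member 0 (0-1): L=2.1719, (cx,cy)=(0.5834,0.8122)
member 1 (0-2): L=2.2890, (cx,cy)=(1.0000,0.0000)
member 2 (1-2): L=2.0387, (cx,cy)=(0.5013,-0.8653)
member 3 (1-3): L=2.4393, (cx,cy)=(0.9974,-0.0717)
member 4 (2-3): L=2.1251, (cx,cy)=(0.6640,0.7477)
solve A·x = −loads:
  F[0-1] = +1125.6288 N (tension)
  F[0-2] = -502.5285 N (compression)
  F[1-2] = -1159.5045 N (compression)
  F[1-3] = +1241.1243 N (tension)
  F[2-3] = -1632.2624 N (compression)
  Rx@0 = -154.1300 N
  Ry@0 = -914.2428 N
  Ry@2 = +2223.8028 N

1241.124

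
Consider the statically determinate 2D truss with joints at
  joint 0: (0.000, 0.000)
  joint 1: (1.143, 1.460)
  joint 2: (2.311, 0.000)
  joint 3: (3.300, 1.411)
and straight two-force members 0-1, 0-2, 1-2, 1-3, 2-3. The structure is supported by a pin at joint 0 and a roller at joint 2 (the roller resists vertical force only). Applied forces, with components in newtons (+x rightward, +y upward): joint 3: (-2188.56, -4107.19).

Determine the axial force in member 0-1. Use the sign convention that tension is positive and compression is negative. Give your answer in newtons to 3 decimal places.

N=4 nodes, M=5 members, R=3 reactions → 2N=8, M+R=8
member 0 (0-1): L=1.8542, (cx,cy)=(0.6164,0.7874)
member 1 (0-2): L=2.3110, (cx,cy)=(1.0000,0.0000)
member 2 (1-2): L=1.8697, (cx,cy)=(0.6247,-0.7809)
member 3 (1-3): L=2.1576, (cx,cy)=(0.9997,-0.0227)
member 4 (2-3): L=1.7231, (cx,cy)=(0.5740,0.8189)
solve A·x = −loads:
  F[0-1] = +535.2308 N (tension)
  F[0-2] = -2518.4972 N (compression)
  F[1-2] = -559.4752 N (compression)
  F[1-3] = +679.6139 N (tension)
  F[2-3] = -4996.7868 N (compression)
  Rx@0 = +2188.5600 N
  Ry@0 = -421.4421 N
  Ry@2 = +4528.6321 N

535.231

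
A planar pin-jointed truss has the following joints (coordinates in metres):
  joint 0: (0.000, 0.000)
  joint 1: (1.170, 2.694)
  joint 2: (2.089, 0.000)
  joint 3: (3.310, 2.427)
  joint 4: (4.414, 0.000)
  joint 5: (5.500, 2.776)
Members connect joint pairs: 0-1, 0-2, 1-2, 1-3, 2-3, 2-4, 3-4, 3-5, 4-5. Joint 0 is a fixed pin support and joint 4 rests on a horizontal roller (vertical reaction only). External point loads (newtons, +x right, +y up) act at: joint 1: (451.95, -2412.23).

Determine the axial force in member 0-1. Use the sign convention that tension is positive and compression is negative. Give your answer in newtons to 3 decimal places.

N=6 nodes, M=9 members, R=3 reactions → 2N=12, M+R=12
member 0 (0-1): L=2.9371, (cx,cy)=(0.3984,0.9172)
member 1 (0-2): L=2.0890, (cx,cy)=(1.0000,0.0000)
member 2 (1-2): L=2.8464, (cx,cy)=(0.3229,-0.9464)
member 3 (1-3): L=2.1566, (cx,cy)=(0.9923,-0.1238)
member 4 (2-3): L=2.7168, (cx,cy)=(0.4494,0.8933)
member 5 (2-4): L=2.3250, (cx,cy)=(1.0000,0.0000)
member 6 (3-4): L=2.6663, (cx,cy)=(0.4141,-0.9103)
member 7 (3-5): L=2.2176, (cx,cy)=(0.9875,0.1574)
member 8 (4-5): L=2.9809, (cx,cy)=(0.3643,0.9313)
solve A·x = −loads:
  F[0-1] = -1632.0745 N (compression)
  F[0-2] = +1102.0911 N (tension)
  F[1-2] = -858.2706 N (compression)
  F[1-3] = -831.3863 N (compression)
  F[2-3] = +909.3127 N (tension)
  F[2-4] = +416.3260 N (tension)
  F[3-4] = -1005.4793 N (compression)
  F[3-5] = +0.0000 N (tension)
  F[4-5] = -0.0000 N (compression)
  Rx@0 = -451.9500 N
  Ry@0 = +1496.9916 N
  Ry@4 = +915.2384 N

-1632.075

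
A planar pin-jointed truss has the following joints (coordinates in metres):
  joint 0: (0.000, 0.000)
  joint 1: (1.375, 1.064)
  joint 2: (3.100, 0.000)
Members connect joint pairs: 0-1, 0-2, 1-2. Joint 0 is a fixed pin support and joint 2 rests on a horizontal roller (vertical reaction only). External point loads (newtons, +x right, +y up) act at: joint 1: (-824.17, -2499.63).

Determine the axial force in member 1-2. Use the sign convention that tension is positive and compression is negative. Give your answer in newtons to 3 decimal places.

N=3 nodes, M=3 members, R=3 reactions → 2N=6, M+R=6
member 0 (0-1): L=1.7386, (cx,cy)=(0.7909,0.6120)
member 1 (0-2): L=3.1000, (cx,cy)=(1.0000,0.0000)
member 2 (1-2): L=2.0268, (cx,cy)=(0.8511,-0.5250)
solve A·x = −loads:
  F[0-1] = -2735.0222 N (compression)
  F[0-2] = +1338.8698 N (tension)
  F[1-2] = -1573.0761 N (compression)
  Rx@0 = +824.1700 N
  Ry@0 = +1673.7996 N
  Ry@2 = +825.8304 N

-1573.076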